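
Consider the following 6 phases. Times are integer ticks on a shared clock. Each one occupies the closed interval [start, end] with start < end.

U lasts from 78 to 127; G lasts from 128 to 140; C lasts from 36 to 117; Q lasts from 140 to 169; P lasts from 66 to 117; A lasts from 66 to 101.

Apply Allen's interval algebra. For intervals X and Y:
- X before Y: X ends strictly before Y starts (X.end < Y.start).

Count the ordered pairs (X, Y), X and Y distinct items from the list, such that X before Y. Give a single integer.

8

Checking all 30 ordered pairs for relation 'before'; matching pairs in alphabetical order:
(A, G): A before G ✓
(A, Q): A before Q ✓
(C, G): C before G ✓
(C, Q): C before Q ✓
(P, G): P before G ✓
(P, Q): P before Q ✓
(U, G): U before G ✓
(U, Q): U before Q ✓
Count: 8.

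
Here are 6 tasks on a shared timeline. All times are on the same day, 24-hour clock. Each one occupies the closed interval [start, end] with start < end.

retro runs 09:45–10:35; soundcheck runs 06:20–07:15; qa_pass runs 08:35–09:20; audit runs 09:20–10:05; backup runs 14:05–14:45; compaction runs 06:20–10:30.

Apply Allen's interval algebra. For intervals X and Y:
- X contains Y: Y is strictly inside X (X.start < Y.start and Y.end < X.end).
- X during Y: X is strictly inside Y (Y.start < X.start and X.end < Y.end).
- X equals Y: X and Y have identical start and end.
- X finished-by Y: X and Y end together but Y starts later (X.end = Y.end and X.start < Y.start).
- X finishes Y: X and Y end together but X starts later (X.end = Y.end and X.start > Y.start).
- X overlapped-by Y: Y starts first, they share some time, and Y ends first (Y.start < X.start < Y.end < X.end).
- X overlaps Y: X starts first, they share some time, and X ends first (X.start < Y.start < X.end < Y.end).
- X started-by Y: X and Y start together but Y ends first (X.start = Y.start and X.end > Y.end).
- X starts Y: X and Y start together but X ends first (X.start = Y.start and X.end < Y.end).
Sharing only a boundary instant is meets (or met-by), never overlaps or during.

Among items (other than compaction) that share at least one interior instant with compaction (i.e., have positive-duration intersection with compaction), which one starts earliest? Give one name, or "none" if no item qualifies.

soundcheck

Target compaction = [06:20, 10:30].
audit [09:20, 10:05] → during → candidate.
backup [14:05, 14:45] → after → excluded.
qa_pass [08:35, 09:20] → during → candidate.
retro [09:45, 10:35] → overlapped-by → candidate.
soundcheck [06:20, 07:15] → starts → candidate.
Among candidates, earliest start is 06:20 → soundcheck.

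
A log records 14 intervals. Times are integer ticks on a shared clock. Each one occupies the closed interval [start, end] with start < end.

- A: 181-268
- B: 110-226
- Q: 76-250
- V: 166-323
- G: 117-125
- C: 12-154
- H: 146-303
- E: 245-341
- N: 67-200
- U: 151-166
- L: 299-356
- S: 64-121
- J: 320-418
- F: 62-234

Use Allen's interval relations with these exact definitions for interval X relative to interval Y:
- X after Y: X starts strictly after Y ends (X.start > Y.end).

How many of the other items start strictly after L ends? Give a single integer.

Target L = [299, 356].
A [181, 268] → before → no.
B [110, 226] → before → no.
C [12, 154] → before → no.
E [245, 341] → overlaps → no.
F [62, 234] → before → no.
G [117, 125] → before → no.
H [146, 303] → overlaps → no.
J [320, 418] → overlapped-by → no.
N [67, 200] → before → no.
Q [76, 250] → before → no.
S [64, 121] → before → no.
U [151, 166] → before → no.
V [166, 323] → overlaps → no.
Total: 0.

0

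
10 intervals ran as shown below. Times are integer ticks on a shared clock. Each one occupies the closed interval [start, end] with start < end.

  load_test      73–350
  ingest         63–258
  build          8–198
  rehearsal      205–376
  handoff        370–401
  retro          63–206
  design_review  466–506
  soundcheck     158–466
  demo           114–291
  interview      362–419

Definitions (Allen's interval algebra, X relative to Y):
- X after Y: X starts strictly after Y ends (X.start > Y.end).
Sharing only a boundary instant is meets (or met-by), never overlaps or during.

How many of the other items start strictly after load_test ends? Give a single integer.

Target load_test = [73, 350].
build [8, 198] → overlaps → no.
demo [114, 291] → during → no.
design_review [466, 506] → after → counts.
handoff [370, 401] → after → counts.
ingest [63, 258] → overlaps → no.
interview [362, 419] → after → counts.
rehearsal [205, 376] → overlapped-by → no.
retro [63, 206] → overlaps → no.
soundcheck [158, 466] → overlapped-by → no.
Total: 3.

3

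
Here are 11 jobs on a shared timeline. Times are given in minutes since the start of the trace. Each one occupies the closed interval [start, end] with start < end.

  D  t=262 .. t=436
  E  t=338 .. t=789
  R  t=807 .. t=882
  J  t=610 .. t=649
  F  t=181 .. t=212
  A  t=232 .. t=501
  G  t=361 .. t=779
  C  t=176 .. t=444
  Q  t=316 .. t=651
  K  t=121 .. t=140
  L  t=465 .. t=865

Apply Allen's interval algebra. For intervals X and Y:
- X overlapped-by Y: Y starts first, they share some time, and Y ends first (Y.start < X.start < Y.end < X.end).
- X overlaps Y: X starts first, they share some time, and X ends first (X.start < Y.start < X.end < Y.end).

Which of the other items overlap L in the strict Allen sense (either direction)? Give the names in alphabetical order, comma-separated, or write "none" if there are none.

Target L = [t=465, t=865].
A [t=232, t=501] → overlaps → yes.
C [t=176, t=444] → before → no.
D [t=262, t=436] → before → no.
E [t=338, t=789] → overlaps → yes.
F [t=181, t=212] → before → no.
G [t=361, t=779] → overlaps → yes.
J [t=610, t=649] → during → no.
K [t=121, t=140] → before → no.
Q [t=316, t=651] → overlaps → yes.
R [t=807, t=882] → overlapped-by → yes.
Result: A, E, G, Q, R.

A, E, G, Q, R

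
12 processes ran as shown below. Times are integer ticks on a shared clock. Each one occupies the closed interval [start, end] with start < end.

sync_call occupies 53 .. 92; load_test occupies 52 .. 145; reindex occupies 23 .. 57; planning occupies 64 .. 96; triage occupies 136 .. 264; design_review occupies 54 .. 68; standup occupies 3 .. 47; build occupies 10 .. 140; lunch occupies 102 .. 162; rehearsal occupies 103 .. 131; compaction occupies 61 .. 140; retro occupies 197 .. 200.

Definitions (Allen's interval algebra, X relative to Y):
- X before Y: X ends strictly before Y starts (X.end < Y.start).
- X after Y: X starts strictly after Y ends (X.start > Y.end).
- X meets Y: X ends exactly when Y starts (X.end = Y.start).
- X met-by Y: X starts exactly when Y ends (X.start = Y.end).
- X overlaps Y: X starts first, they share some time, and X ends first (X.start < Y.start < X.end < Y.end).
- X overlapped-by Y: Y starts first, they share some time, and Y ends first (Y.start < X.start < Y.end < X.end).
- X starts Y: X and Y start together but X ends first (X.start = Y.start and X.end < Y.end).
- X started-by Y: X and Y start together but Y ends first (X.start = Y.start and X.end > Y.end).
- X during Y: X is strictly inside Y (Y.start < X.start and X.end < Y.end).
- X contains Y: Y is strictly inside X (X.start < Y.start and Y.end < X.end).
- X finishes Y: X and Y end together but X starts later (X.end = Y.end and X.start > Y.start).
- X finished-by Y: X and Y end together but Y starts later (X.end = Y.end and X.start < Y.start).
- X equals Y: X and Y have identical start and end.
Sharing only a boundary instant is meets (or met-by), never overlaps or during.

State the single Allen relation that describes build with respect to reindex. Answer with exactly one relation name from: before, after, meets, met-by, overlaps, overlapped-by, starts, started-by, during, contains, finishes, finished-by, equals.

contains

build = [10, 140]; reindex = [23, 57].
Compare endpoints: build.start < reindex.start, build.start < reindex.end, build.end > reindex.start, build.end > reindex.end.
That pattern is 'contains'.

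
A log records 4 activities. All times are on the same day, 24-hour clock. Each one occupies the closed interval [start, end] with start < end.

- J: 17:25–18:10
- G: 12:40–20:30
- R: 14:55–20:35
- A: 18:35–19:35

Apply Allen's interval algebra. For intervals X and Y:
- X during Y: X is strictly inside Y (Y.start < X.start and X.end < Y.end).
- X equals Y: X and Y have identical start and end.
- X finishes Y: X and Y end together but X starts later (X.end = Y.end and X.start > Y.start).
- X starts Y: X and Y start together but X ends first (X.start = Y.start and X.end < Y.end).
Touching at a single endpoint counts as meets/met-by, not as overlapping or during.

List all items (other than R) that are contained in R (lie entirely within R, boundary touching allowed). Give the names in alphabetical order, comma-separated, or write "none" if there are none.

A, J

Target R = [14:55, 20:35].
A [18:35, 19:35] → during → yes.
G [12:40, 20:30] → overlaps → no.
J [17:25, 18:10] → during → yes.
Result: A, J.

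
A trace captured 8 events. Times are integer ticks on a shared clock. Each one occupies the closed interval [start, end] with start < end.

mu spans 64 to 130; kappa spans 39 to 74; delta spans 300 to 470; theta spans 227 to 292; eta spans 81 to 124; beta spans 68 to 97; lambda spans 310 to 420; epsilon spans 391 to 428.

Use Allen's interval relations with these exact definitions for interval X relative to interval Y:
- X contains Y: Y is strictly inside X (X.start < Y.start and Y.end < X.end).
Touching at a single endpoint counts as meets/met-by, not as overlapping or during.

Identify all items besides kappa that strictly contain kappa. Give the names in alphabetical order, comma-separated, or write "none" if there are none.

none

Target kappa = [39, 74].
beta [68, 97] → overlapped-by → no.
delta [300, 470] → after → no.
epsilon [391, 428] → after → no.
eta [81, 124] → after → no.
lambda [310, 420] → after → no.
mu [64, 130] → overlapped-by → no.
theta [227, 292] → after → no.
Result: none.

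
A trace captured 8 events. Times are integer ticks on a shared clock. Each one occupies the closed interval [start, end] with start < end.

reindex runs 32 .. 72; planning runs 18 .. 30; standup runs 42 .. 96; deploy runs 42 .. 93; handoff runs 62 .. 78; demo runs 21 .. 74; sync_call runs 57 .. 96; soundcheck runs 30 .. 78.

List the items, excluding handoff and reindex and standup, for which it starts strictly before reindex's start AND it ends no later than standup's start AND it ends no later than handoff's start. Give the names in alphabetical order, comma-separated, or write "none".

planning

Conditions: its start is strictly before reindex's start (X.start < 32) AND its end is no later than standup's start (X.end <= 42) AND its end is no later than handoff's start (X.end <= 62).
demo: start 21 < 32? ✓; end 74 <= 42? ✗; end 74 <= 62? ✗ → no.
deploy: start 42 < 32? ✗; end 93 <= 42? ✗; end 93 <= 62? ✗ → no.
planning: start 18 < 32? ✓; end 30 <= 42? ✓; end 30 <= 62? ✓ → yes.
soundcheck: start 30 < 32? ✓; end 78 <= 42? ✗; end 78 <= 62? ✗ → no.
sync_call: start 57 < 32? ✗; end 96 <= 42? ✗; end 96 <= 62? ✗ → no.
Result: planning.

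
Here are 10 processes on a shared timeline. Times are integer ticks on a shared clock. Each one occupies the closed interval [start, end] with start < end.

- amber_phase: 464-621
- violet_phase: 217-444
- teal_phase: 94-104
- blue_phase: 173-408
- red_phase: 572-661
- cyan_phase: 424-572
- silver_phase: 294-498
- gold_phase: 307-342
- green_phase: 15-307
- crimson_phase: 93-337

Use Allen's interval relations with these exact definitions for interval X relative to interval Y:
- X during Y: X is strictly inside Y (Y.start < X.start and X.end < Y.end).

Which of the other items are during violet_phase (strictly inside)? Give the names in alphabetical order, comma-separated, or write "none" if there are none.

Target violet_phase = [217, 444].
amber_phase [464, 621] → after → no.
blue_phase [173, 408] → overlaps → no.
crimson_phase [93, 337] → overlaps → no.
cyan_phase [424, 572] → overlapped-by → no.
gold_phase [307, 342] → during → yes.
green_phase [15, 307] → overlaps → no.
red_phase [572, 661] → after → no.
silver_phase [294, 498] → overlapped-by → no.
teal_phase [94, 104] → before → no.
Result: gold_phase.

gold_phase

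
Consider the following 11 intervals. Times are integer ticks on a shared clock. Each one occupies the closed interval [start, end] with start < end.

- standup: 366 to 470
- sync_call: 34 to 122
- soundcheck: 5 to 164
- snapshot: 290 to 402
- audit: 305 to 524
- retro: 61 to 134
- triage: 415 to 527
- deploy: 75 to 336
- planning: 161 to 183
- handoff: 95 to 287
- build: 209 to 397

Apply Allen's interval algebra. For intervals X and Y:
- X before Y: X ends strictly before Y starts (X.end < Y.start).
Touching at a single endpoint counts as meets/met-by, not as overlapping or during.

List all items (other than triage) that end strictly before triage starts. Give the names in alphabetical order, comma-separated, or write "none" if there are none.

Target triage = [415, 527].
audit [305, 524] → overlaps → no.
build [209, 397] → before → yes.
deploy [75, 336] → before → yes.
handoff [95, 287] → before → yes.
planning [161, 183] → before → yes.
retro [61, 134] → before → yes.
snapshot [290, 402] → before → yes.
soundcheck [5, 164] → before → yes.
standup [366, 470] → overlaps → no.
sync_call [34, 122] → before → yes.
Result: build, deploy, handoff, planning, retro, snapshot, soundcheck, sync_call.

build, deploy, handoff, planning, retro, snapshot, soundcheck, sync_call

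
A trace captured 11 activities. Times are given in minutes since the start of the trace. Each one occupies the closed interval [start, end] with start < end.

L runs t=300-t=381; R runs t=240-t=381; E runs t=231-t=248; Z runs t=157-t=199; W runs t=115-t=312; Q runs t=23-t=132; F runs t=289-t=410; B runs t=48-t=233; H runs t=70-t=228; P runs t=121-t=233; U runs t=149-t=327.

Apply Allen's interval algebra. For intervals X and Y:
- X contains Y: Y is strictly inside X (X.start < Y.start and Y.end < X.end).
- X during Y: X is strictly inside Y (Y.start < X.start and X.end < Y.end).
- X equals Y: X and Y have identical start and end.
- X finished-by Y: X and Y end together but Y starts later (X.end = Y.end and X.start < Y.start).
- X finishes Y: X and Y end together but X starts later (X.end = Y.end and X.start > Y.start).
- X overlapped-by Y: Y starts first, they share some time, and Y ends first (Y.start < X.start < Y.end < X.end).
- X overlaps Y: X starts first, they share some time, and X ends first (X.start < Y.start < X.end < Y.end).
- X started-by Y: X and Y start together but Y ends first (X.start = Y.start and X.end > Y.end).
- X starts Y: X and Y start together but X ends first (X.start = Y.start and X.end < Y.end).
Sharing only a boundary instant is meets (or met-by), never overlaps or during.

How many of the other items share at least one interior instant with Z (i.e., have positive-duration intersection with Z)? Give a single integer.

Target Z = [t=157, t=199].
B [t=48, t=233] → contains → counts.
E [t=231, t=248] → after → no.
F [t=289, t=410] → after → no.
H [t=70, t=228] → contains → counts.
L [t=300, t=381] → after → no.
P [t=121, t=233] → contains → counts.
Q [t=23, t=132] → before → no.
R [t=240, t=381] → after → no.
U [t=149, t=327] → contains → counts.
W [t=115, t=312] → contains → counts.
Total: 5.

5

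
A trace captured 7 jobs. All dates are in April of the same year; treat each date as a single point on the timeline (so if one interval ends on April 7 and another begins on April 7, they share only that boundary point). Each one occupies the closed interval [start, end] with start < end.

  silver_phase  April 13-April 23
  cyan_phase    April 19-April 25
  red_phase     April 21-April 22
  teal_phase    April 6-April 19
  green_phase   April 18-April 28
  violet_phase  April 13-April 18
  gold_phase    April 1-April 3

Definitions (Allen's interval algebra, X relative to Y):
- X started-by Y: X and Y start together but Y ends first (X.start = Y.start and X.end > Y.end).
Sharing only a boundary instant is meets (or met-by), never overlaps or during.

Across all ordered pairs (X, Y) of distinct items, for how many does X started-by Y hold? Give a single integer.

1

Checking all 42 ordered pairs for relation 'started-by'; matching pairs in alphabetical order:
(silver_phase, violet_phase): silver_phase started-by violet_phase ✓
Count: 1.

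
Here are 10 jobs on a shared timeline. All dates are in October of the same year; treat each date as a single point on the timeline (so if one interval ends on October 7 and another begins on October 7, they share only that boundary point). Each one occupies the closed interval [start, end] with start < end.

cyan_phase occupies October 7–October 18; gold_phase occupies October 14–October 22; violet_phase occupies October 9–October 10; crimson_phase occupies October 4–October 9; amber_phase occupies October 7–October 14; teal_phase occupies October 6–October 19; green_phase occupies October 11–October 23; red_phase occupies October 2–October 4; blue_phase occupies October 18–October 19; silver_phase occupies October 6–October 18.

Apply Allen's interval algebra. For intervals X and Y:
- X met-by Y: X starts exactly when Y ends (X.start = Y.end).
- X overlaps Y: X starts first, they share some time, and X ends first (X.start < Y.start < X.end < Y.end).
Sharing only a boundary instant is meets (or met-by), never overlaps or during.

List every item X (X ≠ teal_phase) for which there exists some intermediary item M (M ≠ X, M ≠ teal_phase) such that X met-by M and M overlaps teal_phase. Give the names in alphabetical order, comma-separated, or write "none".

violet_phase

Target teal_phase = [October 6, October 19].
Intermediaries M with M overlaps teal_phase: crimson_phase.
Via crimson_phase — items with X met-by crimson_phase: violet_phase.
Union: violet_phase.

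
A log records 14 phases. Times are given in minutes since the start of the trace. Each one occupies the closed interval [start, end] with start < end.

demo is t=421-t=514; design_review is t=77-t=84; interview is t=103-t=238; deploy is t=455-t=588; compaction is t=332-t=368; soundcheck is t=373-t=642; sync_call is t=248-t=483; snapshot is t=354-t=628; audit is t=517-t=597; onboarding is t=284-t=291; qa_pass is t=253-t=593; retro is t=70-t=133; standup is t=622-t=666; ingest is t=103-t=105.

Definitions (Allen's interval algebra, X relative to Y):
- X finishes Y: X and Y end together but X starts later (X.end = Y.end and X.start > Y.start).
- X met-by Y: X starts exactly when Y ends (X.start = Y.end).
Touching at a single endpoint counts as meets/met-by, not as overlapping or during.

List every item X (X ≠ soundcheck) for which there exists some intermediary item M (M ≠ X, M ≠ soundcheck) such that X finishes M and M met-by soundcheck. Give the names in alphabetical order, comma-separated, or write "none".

Target soundcheck = [t=373, t=642].
Intermediaries M with M met-by soundcheck: none.
Union: none.

none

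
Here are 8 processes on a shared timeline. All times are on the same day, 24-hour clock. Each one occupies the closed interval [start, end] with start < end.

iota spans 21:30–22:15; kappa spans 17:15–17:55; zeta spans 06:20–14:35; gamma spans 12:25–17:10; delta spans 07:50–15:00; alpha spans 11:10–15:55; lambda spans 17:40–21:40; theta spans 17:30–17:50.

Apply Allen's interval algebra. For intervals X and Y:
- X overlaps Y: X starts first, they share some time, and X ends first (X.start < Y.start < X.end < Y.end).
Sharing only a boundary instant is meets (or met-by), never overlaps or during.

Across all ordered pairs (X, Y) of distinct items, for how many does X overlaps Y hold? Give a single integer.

Checking all 56 ordered pairs for relation 'overlaps'; matching pairs in alphabetical order:
(alpha, gamma): alpha overlaps gamma ✓
(delta, alpha): delta overlaps alpha ✓
(delta, gamma): delta overlaps gamma ✓
(kappa, lambda): kappa overlaps lambda ✓
(lambda, iota): lambda overlaps iota ✓
(theta, lambda): theta overlaps lambda ✓
(zeta, alpha): zeta overlaps alpha ✓
(zeta, delta): zeta overlaps delta ✓
(zeta, gamma): zeta overlaps gamma ✓
Count: 9.

9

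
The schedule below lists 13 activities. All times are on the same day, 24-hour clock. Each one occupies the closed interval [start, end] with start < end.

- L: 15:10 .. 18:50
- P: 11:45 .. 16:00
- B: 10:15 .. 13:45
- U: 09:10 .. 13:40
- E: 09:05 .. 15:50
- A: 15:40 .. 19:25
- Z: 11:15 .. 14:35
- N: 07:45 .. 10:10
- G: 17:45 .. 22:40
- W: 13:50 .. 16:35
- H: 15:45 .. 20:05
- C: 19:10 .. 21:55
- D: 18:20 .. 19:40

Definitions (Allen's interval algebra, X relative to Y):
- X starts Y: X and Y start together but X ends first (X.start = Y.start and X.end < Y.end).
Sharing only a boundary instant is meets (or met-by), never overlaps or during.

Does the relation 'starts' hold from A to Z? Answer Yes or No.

No

A = [15:40, 19:25], Z = [11:15, 14:35].
Actual relation of A to Z: after.
Asked whether 'starts' holds → No.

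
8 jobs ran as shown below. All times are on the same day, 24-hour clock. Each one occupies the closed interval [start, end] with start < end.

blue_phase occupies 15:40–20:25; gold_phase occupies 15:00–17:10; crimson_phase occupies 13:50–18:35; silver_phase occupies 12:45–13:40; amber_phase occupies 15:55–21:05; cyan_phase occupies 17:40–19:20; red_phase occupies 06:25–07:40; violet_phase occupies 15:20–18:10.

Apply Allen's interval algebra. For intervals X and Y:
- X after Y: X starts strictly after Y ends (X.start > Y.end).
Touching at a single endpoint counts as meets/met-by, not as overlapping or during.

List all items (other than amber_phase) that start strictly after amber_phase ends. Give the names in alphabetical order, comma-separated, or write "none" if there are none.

Target amber_phase = [15:55, 21:05].
blue_phase [15:40, 20:25] → overlaps → no.
crimson_phase [13:50, 18:35] → overlaps → no.
cyan_phase [17:40, 19:20] → during → no.
gold_phase [15:00, 17:10] → overlaps → no.
red_phase [06:25, 07:40] → before → no.
silver_phase [12:45, 13:40] → before → no.
violet_phase [15:20, 18:10] → overlaps → no.
Result: none.

none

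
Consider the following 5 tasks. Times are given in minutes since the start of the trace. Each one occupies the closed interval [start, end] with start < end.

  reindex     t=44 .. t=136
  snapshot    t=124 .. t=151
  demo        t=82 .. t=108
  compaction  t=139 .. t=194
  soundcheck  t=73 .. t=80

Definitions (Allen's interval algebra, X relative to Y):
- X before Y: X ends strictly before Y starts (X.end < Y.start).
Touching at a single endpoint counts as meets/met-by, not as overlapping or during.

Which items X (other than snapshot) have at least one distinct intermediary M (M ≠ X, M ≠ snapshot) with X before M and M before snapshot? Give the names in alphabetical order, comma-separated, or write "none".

Target snapshot = [t=124, t=151].
Intermediaries M with M before snapshot: demo, soundcheck.
Via demo — items with X before demo: soundcheck.
Via soundcheck — items with X before soundcheck: none.
Union: soundcheck.

soundcheck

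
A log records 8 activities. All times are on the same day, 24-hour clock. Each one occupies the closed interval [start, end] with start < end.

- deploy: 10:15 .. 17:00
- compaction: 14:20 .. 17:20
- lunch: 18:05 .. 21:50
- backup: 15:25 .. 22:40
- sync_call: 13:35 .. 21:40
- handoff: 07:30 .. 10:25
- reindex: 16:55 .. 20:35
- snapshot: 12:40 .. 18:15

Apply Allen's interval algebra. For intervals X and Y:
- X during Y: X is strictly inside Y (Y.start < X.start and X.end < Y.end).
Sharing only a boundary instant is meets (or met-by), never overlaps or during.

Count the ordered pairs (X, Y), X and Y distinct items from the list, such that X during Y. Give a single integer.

Checking all 56 ordered pairs for relation 'during'; matching pairs in alphabetical order:
(compaction, snapshot): compaction during snapshot ✓
(compaction, sync_call): compaction during sync_call ✓
(lunch, backup): lunch during backup ✓
(reindex, backup): reindex during backup ✓
(reindex, sync_call): reindex during sync_call ✓
Count: 5.

5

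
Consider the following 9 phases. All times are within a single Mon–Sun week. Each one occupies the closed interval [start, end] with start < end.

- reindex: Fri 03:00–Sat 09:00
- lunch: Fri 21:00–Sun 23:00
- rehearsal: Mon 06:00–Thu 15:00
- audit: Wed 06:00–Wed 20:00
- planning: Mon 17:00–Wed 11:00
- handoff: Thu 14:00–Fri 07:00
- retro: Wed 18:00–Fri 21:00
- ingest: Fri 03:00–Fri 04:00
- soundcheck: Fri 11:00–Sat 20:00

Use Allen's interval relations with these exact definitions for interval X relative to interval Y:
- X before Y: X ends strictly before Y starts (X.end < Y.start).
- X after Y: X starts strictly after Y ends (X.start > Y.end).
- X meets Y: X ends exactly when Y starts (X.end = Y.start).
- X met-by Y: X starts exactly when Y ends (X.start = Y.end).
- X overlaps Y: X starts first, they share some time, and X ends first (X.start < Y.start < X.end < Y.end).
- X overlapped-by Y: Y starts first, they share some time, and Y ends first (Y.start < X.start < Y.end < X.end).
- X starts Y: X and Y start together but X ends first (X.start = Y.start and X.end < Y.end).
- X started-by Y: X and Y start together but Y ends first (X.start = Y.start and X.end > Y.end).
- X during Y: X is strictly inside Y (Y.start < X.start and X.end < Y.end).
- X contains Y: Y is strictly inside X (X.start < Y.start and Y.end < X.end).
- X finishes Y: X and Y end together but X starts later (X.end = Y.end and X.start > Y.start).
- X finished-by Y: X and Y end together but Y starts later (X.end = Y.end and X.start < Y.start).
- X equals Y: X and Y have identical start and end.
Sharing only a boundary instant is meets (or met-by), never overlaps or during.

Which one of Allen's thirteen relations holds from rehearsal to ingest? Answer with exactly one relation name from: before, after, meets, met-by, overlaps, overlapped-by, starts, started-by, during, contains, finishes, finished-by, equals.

before

rehearsal = [Mon 06:00, Thu 15:00]; ingest = [Fri 03:00, Fri 04:00].
Compare endpoints: rehearsal.start < ingest.start, rehearsal.start < ingest.end, rehearsal.end < ingest.start, rehearsal.end < ingest.end.
That pattern is 'before'.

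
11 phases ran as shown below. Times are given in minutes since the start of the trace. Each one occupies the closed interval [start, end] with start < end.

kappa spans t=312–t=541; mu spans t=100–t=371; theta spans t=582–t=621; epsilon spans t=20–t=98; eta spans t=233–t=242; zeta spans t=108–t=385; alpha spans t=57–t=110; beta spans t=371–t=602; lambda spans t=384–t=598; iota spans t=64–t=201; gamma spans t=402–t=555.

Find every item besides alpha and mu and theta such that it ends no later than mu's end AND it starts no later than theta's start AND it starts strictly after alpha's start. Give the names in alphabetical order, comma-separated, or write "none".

Conditions: its end is no later than mu's end (X.end <= t=371) AND its start is no later than theta's start (X.start <= t=582) AND its start is strictly after alpha's start (X.start > t=57).
beta: end t=602 <= t=371? ✗; start t=371 <= t=582? ✓; start t=371 > t=57? ✓ → no.
epsilon: end t=98 <= t=371? ✓; start t=20 <= t=582? ✓; start t=20 > t=57? ✗ → no.
eta: end t=242 <= t=371? ✓; start t=233 <= t=582? ✓; start t=233 > t=57? ✓ → yes.
gamma: end t=555 <= t=371? ✗; start t=402 <= t=582? ✓; start t=402 > t=57? ✓ → no.
iota: end t=201 <= t=371? ✓; start t=64 <= t=582? ✓; start t=64 > t=57? ✓ → yes.
kappa: end t=541 <= t=371? ✗; start t=312 <= t=582? ✓; start t=312 > t=57? ✓ → no.
lambda: end t=598 <= t=371? ✗; start t=384 <= t=582? ✓; start t=384 > t=57? ✓ → no.
zeta: end t=385 <= t=371? ✗; start t=108 <= t=582? ✓; start t=108 > t=57? ✓ → no.
Result: eta, iota.

eta, iota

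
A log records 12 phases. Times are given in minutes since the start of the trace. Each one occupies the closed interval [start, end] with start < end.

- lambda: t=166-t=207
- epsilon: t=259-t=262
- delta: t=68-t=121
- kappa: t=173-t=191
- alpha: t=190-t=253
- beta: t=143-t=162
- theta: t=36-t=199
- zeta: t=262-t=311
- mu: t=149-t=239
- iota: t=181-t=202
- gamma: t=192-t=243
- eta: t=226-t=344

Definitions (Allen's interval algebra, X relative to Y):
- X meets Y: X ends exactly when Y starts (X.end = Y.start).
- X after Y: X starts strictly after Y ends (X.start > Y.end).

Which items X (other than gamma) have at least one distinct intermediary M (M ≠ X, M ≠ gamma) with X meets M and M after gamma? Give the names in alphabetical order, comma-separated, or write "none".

Target gamma = [t=192, t=243].
Intermediaries M with M after gamma: epsilon, zeta.
Via epsilon — items with X meets epsilon: none.
Via zeta — items with X meets zeta: epsilon.
Union: epsilon.

epsilon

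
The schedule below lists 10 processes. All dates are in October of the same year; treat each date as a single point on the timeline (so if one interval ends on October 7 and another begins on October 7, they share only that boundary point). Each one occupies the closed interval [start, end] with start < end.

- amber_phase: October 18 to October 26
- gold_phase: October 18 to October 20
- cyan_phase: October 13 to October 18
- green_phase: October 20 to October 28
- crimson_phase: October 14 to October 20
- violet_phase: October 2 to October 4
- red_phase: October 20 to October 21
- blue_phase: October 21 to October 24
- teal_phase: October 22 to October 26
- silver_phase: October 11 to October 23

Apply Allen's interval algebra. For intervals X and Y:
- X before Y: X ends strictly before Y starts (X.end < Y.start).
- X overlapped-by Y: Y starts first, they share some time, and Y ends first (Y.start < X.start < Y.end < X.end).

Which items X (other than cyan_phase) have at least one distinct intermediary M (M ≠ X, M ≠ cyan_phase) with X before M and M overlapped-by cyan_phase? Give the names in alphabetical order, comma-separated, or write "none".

Target cyan_phase = [October 13, October 18].
Intermediaries M with M overlapped-by cyan_phase: crimson_phase.
Via crimson_phase — items with X before crimson_phase: violet_phase.
Union: violet_phase.

violet_phase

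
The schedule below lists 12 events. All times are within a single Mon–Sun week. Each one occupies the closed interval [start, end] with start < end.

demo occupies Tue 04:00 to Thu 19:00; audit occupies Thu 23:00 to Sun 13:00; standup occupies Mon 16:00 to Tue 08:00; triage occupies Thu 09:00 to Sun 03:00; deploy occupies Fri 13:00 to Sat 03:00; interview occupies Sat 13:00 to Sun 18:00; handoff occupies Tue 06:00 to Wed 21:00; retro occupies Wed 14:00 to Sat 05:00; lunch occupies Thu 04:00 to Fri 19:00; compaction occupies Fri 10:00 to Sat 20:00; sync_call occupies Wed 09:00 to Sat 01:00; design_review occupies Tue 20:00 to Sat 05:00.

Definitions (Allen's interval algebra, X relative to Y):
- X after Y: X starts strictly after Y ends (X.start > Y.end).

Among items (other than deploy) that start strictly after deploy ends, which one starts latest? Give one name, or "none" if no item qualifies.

interview

Target deploy = [Fri 13:00, Sat 03:00].
audit [Thu 23:00, Sun 13:00] → contains → excluded.
compaction [Fri 10:00, Sat 20:00] → contains → excluded.
demo [Tue 04:00, Thu 19:00] → before → excluded.
design_review [Tue 20:00, Sat 05:00] → contains → excluded.
handoff [Tue 06:00, Wed 21:00] → before → excluded.
interview [Sat 13:00, Sun 18:00] → after → candidate.
lunch [Thu 04:00, Fri 19:00] → overlaps → excluded.
retro [Wed 14:00, Sat 05:00] → contains → excluded.
standup [Mon 16:00, Tue 08:00] → before → excluded.
sync_call [Wed 09:00, Sat 01:00] → overlaps → excluded.
triage [Thu 09:00, Sun 03:00] → contains → excluded.
Among candidates, latest start is Sat 13:00 → interview.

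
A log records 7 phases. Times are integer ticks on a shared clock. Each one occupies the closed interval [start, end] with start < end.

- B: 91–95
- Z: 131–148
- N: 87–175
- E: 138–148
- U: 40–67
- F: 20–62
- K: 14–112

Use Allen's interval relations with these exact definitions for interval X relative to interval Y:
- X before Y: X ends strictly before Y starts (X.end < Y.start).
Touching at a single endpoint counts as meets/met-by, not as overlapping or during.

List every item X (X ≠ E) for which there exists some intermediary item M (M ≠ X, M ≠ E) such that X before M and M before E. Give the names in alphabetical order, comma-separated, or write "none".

Target E = [138, 148].
Intermediaries M with M before E: B, F, K, U.
Via B — items with X before B: F, U.
Via F — items with X before F: none.
Via K — items with X before K: none.
Via U — items with X before U: none.
Union: F, U.

F, U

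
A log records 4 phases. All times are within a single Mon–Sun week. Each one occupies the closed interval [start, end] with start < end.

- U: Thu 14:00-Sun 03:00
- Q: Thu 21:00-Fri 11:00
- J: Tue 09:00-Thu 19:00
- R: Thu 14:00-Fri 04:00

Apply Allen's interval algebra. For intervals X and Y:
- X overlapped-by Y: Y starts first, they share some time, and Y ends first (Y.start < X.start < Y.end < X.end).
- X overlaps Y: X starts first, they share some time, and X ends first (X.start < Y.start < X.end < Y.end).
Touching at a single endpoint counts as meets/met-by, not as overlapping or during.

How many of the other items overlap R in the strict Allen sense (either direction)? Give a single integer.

Target R = [Thu 14:00, Fri 04:00].
J [Tue 09:00, Thu 19:00] → overlaps → counts.
Q [Thu 21:00, Fri 11:00] → overlapped-by → counts.
U [Thu 14:00, Sun 03:00] → started-by → no.
Total: 2.

2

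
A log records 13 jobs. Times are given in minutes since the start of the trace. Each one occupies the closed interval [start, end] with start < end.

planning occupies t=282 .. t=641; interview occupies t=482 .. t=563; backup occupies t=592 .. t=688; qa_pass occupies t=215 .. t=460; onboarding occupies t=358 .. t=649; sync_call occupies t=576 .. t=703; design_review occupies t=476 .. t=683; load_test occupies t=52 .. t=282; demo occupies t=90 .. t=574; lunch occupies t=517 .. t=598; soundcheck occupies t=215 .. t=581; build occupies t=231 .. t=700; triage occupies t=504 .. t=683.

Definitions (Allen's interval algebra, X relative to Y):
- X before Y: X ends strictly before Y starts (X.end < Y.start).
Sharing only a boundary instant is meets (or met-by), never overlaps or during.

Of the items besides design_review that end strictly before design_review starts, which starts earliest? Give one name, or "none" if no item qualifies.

Target design_review = [t=476, t=683].
backup [t=592, t=688] → overlapped-by → excluded.
build [t=231, t=700] → contains → excluded.
demo [t=90, t=574] → overlaps → excluded.
interview [t=482, t=563] → during → excluded.
load_test [t=52, t=282] → before → candidate.
lunch [t=517, t=598] → during → excluded.
onboarding [t=358, t=649] → overlaps → excluded.
planning [t=282, t=641] → overlaps → excluded.
qa_pass [t=215, t=460] → before → candidate.
soundcheck [t=215, t=581] → overlaps → excluded.
sync_call [t=576, t=703] → overlapped-by → excluded.
triage [t=504, t=683] → finishes → excluded.
Among candidates, earliest start is t=52 → load_test.

load_test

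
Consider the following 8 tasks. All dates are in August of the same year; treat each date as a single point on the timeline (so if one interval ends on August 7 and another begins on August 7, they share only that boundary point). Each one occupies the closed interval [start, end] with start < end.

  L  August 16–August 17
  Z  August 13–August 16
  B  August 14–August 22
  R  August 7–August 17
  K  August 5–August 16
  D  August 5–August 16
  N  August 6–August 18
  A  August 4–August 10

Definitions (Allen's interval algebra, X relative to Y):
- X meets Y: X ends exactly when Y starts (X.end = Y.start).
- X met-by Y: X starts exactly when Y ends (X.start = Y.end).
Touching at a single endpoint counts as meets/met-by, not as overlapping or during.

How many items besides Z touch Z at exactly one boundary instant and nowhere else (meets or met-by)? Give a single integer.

1

Target Z = [August 13, August 16].
A [August 4, August 10] → before → no.
B [August 14, August 22] → overlapped-by → no.
D [August 5, August 16] → finished-by → no.
K [August 5, August 16] → finished-by → no.
L [August 16, August 17] → met-by → counts.
N [August 6, August 18] → contains → no.
R [August 7, August 17] → contains → no.
Total: 1.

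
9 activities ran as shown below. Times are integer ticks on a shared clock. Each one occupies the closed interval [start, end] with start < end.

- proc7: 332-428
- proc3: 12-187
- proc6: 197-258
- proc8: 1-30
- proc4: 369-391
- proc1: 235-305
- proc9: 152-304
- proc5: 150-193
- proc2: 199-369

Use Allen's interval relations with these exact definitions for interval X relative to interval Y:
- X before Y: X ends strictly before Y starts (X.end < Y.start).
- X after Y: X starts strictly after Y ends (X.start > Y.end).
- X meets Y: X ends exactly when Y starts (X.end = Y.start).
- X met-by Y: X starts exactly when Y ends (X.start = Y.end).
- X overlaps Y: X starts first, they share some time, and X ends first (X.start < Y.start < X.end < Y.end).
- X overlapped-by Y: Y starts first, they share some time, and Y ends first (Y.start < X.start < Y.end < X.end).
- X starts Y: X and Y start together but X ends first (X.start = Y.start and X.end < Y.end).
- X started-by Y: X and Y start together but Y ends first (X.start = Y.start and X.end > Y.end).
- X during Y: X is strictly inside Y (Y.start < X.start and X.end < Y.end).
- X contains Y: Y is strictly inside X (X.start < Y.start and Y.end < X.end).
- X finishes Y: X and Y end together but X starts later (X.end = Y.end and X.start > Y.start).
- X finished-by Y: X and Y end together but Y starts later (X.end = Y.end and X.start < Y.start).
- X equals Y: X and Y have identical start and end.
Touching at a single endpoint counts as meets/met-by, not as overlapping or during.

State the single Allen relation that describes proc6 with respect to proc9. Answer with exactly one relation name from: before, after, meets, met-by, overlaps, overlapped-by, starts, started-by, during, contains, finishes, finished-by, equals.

proc6 = [197, 258]; proc9 = [152, 304].
Compare endpoints: proc6.start > proc9.start, proc6.start < proc9.end, proc6.end > proc9.start, proc6.end < proc9.end.
That pattern is 'during'.

during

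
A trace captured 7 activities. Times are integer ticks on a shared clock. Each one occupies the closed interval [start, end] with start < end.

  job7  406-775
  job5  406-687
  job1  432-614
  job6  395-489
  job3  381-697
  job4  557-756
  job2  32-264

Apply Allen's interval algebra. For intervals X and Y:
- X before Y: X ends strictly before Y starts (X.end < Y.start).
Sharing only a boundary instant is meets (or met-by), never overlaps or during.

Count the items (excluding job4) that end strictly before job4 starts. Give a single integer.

Target job4 = [557, 756].
job1 [432, 614] → overlaps → no.
job2 [32, 264] → before → counts.
job3 [381, 697] → overlaps → no.
job5 [406, 687] → overlaps → no.
job6 [395, 489] → before → counts.
job7 [406, 775] → contains → no.
Total: 2.

2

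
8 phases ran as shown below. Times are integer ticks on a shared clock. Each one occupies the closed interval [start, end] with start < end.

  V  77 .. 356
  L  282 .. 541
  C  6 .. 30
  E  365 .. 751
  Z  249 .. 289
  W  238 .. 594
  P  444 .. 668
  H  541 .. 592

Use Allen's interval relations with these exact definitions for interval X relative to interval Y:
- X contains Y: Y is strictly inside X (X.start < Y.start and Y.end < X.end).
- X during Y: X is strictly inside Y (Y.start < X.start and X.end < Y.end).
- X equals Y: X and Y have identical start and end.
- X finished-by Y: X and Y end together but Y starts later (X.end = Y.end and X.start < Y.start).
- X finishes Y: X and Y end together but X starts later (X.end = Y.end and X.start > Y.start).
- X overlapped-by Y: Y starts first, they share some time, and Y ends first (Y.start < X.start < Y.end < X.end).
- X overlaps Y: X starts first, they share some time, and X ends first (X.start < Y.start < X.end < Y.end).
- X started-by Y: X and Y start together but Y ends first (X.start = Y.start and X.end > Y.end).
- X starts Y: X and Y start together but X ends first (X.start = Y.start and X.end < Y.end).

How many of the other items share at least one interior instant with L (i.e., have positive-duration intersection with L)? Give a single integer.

Target L = [282, 541].
C [6, 30] → before → no.
E [365, 751] → overlapped-by → counts.
H [541, 592] → met-by → no.
P [444, 668] → overlapped-by → counts.
V [77, 356] → overlaps → counts.
W [238, 594] → contains → counts.
Z [249, 289] → overlaps → counts.
Total: 5.

5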